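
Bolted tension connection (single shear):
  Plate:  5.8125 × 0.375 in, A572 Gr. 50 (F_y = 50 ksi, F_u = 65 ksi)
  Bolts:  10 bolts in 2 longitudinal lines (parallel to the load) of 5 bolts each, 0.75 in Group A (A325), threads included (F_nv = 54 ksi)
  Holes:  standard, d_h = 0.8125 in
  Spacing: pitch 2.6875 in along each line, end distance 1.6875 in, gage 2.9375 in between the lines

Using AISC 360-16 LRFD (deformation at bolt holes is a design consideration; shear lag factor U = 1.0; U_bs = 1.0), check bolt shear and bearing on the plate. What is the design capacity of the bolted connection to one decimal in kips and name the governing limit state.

Bolt shear: A_b = π(0.75)²/4 = 0.44179 in². φR_n = 0.75 × 54 × 0.44179 × 10 × 1 = 178.9 kips.
Bearing (0.375 in plate, F_u = 65 ksi): end bolts L_c = 1.6875 − 0.8125/2 = 1.28125, R_n = min(1.2×1.28125×0.375×65, 2.4×0.75×0.375×65) = 37.477 kips/bolt; interior L_c = 2.6875 − 0.8125 = 1.875, R_n = 43.875 kips/bolt. φR_n = 0.75 × (2×37.477 + 8×43.875) = 319.5 kips.
Governing: min(178.9, 319.5) = 178.9 kips → bolt shear.

178.9 kips (bolt shear governs)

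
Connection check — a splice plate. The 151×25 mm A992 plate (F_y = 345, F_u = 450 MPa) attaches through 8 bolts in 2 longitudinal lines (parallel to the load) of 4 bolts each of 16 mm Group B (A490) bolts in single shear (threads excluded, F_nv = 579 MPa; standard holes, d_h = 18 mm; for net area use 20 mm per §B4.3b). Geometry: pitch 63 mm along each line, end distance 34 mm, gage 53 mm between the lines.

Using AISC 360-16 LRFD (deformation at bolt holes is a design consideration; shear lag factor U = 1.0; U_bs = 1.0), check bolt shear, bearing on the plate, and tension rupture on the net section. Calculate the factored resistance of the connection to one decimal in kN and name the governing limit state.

698.5 kN (bolt shear governs)

Bolt shear: A_b = π(16)²/4 = 201.06 mm². φR_n = 0.75 × 579 × 201.06 × 8 × 1 = 698.5 kN.
Bearing (25 mm plate, F_u = 450 MPa): end bolts L_c = 34 − 18/2 = 25, R_n = min(1.2×25×25×450, 2.4×16×25×450) = 337.5 kN/bolt; interior L_c = 63 − 18 = 45, R_n = 432 kN/bolt. φR_n = 0.75 × (2×337.5 + 6×432) = 2450.3 kN.
Tension rupture (net): A_n = (151 − 2×20)×25 = 2775 mm² (U = 1.0, A_e = A_n). φR_n = 0.75 × 450 × 2775 = 936.6 kN.
Governing: min(698.5, 2450.3, 936.6) = 698.5 kN → bolt shear.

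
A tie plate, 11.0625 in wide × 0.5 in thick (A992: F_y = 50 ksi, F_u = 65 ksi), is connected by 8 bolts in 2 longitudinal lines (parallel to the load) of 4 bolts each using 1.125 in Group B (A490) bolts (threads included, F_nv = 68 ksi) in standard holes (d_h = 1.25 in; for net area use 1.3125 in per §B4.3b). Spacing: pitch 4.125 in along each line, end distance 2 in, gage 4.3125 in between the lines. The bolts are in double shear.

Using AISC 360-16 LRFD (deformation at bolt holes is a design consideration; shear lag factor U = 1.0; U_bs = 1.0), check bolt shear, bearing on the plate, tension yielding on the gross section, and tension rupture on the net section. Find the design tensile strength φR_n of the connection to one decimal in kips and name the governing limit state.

205.7 kips (net-section rupture governs)

Bolt shear: A_b = π(1.125)²/4 = 0.99402 in². φR_n = 0.75 × 68 × 0.99402 × 8 × 2 = 811.1 kips.
Bearing (0.5 in plate, F_u = 65 ksi): end bolts L_c = 2 − 1.25/2 = 1.375, R_n = min(1.2×1.375×0.5×65, 2.4×1.125×0.5×65) = 53.625 kips/bolt; interior L_c = 4.125 − 1.25 = 2.875, R_n = 87.75 kips/bolt. φR_n = 0.75 × (2×53.625 + 6×87.75) = 475.3 kips.
Tension yield (gross): A_g = 11.0625×0.5 = 5.5313 in². φR_n = 0.90 × 50 × 5.5313 = 248.9 kips.
Tension rupture (net): A_n = (11.0625 − 2×1.3125)×0.5 = 4.2188 in² (U = 1.0, A_e = A_n). φR_n = 0.75 × 65 × 4.2188 = 205.7 kips.
Governing: min(811.1, 475.3, 248.9, 205.7) = 205.7 kips → net-section rupture.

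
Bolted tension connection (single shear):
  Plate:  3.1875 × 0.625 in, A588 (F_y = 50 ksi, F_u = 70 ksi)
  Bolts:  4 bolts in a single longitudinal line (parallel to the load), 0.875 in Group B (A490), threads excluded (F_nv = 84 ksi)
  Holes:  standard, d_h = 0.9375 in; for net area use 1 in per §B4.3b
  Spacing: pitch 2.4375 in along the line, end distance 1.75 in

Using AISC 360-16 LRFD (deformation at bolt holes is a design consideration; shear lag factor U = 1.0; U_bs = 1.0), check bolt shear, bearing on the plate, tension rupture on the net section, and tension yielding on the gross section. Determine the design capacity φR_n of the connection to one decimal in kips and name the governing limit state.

Bolt shear: A_b = π(0.875)²/4 = 0.60132 in². φR_n = 0.75 × 84 × 0.60132 × 4 × 1 = 151.5 kips.
Bearing (0.625 in plate, F_u = 70 ksi): end bolts L_c = 1.75 − 0.9375/2 = 1.28125, R_n = min(1.2×1.28125×0.625×70, 2.4×0.875×0.625×70) = 67.266 kips/bolt; interior L_c = 2.4375 − 0.9375 = 1.5, R_n = 78.75 kips/bolt. φR_n = 0.75 × (1×67.266 + 3×78.75) = 227.6 kips.
Tension rupture (net): A_n = (3.1875 − 1×1)×0.625 = 1.3672 in² (U = 1.0, A_e = A_n). φR_n = 0.75 × 70 × 1.3672 = 71.8 kips.
Tension yield (gross): A_g = 3.1875×0.625 = 1.9922 in². φR_n = 0.90 × 50 × 1.9922 = 89.6 kips.
Governing: min(151.5, 227.6, 71.8, 89.6) = 71.8 kips → net-section rupture.

71.8 kips (net-section rupture governs)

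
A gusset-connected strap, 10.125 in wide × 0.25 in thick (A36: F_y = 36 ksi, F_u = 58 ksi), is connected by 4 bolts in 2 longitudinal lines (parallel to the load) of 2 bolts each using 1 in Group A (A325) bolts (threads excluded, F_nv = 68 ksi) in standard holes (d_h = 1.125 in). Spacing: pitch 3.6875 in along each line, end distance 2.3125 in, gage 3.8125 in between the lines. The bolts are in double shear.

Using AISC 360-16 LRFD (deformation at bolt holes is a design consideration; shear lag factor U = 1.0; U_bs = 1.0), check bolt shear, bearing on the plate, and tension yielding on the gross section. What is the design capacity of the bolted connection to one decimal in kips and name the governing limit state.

Bolt shear: A_b = π(1)²/4 = 0.7854 in². φR_n = 0.75 × 68 × 0.7854 × 4 × 2 = 320.4 kips.
Bearing (0.25 in plate, F_u = 58 ksi): end bolts L_c = 2.3125 − 1.125/2 = 1.75, R_n = min(1.2×1.75×0.25×58, 2.4×1×0.25×58) = 30.45 kips/bolt; interior L_c = 3.6875 − 1.125 = 2.5625, R_n = 34.8 kips/bolt. φR_n = 0.75 × (2×30.45 + 2×34.8) = 97.9 kips.
Tension yield (gross): A_g = 10.125×0.25 = 2.5313 in². φR_n = 0.90 × 36 × 2.5313 = 82.0 kips.
Governing: min(320.4, 97.9, 82.0) = 82.0 kips → gross-section yield.

82.0 kips (gross-section yield governs)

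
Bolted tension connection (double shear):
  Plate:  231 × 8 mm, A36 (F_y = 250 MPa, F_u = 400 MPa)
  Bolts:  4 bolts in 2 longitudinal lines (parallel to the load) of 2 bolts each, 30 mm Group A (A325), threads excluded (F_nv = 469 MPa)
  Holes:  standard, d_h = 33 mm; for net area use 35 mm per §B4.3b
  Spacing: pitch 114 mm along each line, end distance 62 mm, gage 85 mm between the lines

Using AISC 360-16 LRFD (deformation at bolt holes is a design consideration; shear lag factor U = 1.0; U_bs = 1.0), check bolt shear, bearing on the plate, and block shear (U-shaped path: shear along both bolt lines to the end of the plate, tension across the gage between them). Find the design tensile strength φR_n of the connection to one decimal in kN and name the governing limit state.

Bolt shear: A_b = π(30)²/4 = 706.86 mm². φR_n = 0.75 × 469 × 706.86 × 4 × 2 = 1989.1 kN.
Bearing (8 mm plate, F_u = 400 MPa): end bolts L_c = 62 − 33/2 = 45.5, R_n = min(1.2×45.5×8×400, 2.4×30×8×400) = 174.72 kN/bolt; interior L_c = 114 − 33 = 81, R_n = 230.4 kN/bolt. φR_n = 0.75 × (2×174.72 + 2×230.4) = 607.7 kN.
Block shear: shear path 2×[62+1×114] = 2×176 mm, A_gv = 2816, A_nv = 2×(176 − 1.5×35)×8 = 1976 mm²; tension across gage: (85 − 1×35)×8 = 400 mm². R_n = min(0.6×400×1976, 0.6×250×2816) + 1.0×400×400 = min(474.24, 422.4) + 160 = 582.4 kN. φR_n = 0.75 × 582.4 = 436.8 kN.
Governing: min(1989.1, 607.7, 436.8) = 436.8 kN → block shear.

436.8 kN (block shear governs)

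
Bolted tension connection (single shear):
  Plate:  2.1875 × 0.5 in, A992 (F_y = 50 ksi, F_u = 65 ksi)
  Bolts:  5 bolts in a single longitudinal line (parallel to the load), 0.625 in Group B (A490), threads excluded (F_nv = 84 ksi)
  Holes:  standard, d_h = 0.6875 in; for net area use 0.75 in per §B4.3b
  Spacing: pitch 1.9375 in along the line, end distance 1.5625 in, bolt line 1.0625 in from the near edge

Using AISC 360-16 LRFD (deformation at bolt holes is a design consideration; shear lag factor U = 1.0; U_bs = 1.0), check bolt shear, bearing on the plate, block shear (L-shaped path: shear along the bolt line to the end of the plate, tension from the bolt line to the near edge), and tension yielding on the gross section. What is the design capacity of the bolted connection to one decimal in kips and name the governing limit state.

49.2 kips (gross-section yield governs)

Bolt shear: A_b = π(0.625)²/4 = 0.3068 in². φR_n = 0.75 × 84 × 0.3068 × 5 × 1 = 96.6 kips.
Bearing (0.5 in plate, F_u = 65 ksi): end bolts L_c = 1.5625 − 0.6875/2 = 1.21875, R_n = min(1.2×1.21875×0.5×65, 2.4×0.625×0.5×65) = 47.531 kips/bolt; interior L_c = 1.9375 − 0.6875 = 1.25, R_n = 48.75 kips/bolt. φR_n = 0.75 × (1×47.531 + 4×48.75) = 181.9 kips.
Block shear: shear path 1×[1.5625+4×1.9375] = 1×9.3125 in, A_gv = 4.6563, A_nv = 1×(9.3125 − 4.5×0.75)×0.5 = 2.9688 in²; tension to near edge: (1.0625 − 0.5×0.75)×0.5 = 0.34375 in². R_n = min(0.6×65×2.9688, 0.6×50×4.6563) + 1.0×65×0.34375 = min(115.78, 139.69) + 22.344 = 138.12 kips. φR_n = 0.75 × 138.12 = 103.6 kips.
Tension yield (gross): A_g = 2.1875×0.5 = 1.0938 in². φR_n = 0.90 × 50 × 1.0938 = 49.2 kips.
Governing: min(96.6, 181.9, 103.6, 49.2) = 49.2 kips → gross-section yield.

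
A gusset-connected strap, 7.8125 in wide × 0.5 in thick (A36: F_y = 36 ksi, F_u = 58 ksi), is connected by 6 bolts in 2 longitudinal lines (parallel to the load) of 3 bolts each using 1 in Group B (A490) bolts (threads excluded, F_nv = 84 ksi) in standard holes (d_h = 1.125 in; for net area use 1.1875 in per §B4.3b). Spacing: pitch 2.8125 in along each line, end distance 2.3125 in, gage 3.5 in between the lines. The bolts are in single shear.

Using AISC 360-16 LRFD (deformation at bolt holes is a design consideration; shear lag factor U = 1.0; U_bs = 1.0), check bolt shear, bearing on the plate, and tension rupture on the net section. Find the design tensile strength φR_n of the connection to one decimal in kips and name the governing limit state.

118.3 kips (net-section rupture governs)

Bolt shear: A_b = π(1)²/4 = 0.7854 in². φR_n = 0.75 × 84 × 0.7854 × 6 × 1 = 296.9 kips.
Bearing (0.5 in plate, F_u = 58 ksi): end bolts L_c = 2.3125 − 1.125/2 = 1.75, R_n = min(1.2×1.75×0.5×58, 2.4×1×0.5×58) = 60.9 kips/bolt; interior L_c = 2.8125 − 1.125 = 1.6875, R_n = 58.725 kips/bolt. φR_n = 0.75 × (2×60.9 + 4×58.725) = 267.5 kips.
Tension rupture (net): A_n = (7.8125 − 2×1.1875)×0.5 = 2.7188 in² (U = 1.0, A_e = A_n). φR_n = 0.75 × 58 × 2.7188 = 118.3 kips.
Governing: min(296.9, 267.5, 118.3) = 118.3 kips → net-section rupture.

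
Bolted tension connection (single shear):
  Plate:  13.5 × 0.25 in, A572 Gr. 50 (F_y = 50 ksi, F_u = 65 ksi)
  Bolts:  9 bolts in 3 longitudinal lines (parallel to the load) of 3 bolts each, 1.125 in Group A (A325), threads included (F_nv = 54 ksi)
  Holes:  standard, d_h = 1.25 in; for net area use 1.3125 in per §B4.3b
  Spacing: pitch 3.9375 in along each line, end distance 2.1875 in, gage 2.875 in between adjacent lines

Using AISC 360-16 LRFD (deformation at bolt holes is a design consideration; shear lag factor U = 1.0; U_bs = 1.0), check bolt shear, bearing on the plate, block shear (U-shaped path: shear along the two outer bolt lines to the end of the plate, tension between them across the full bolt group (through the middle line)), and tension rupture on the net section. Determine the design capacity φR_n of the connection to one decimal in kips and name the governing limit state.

Bolt shear: A_b = π(1.125)²/4 = 0.99402 in². φR_n = 0.75 × 54 × 0.99402 × 9 × 1 = 362.3 kips.
Bearing (0.25 in plate, F_u = 65 ksi): end bolts L_c = 2.1875 − 1.25/2 = 1.5625, R_n = min(1.2×1.5625×0.25×65, 2.4×1.125×0.25×65) = 30.469 kips/bolt; interior L_c = 3.9375 − 1.25 = 2.6875, R_n = 43.875 kips/bolt. φR_n = 0.75 × (3×30.469 + 6×43.875) = 266.0 kips.
Block shear: shear path 2×[2.1875+2×3.9375] = 2×10.0625 in, A_gv = 5.0313, A_nv = 2×(10.0625 − 2.5×1.3125)×0.25 = 3.3906 in²; tension across gage: (5.75 − 2×1.3125)×0.25 = 0.78125 in². R_n = min(0.6×65×3.3906, 0.6×50×5.0313) + 1.0×65×0.78125 = min(132.23, 150.94) + 50.781 = 183.01 kips. φR_n = 0.75 × 183.01 = 137.3 kips.
Tension rupture (net): A_n = (13.5 − 3×1.3125)×0.25 = 2.3906 in² (U = 1.0, A_e = A_n). φR_n = 0.75 × 65 × 2.3906 = 116.5 kips.
Governing: min(362.3, 266.0, 137.3, 116.5) = 116.5 kips → net-section rupture.

116.5 kips (net-section rupture governs)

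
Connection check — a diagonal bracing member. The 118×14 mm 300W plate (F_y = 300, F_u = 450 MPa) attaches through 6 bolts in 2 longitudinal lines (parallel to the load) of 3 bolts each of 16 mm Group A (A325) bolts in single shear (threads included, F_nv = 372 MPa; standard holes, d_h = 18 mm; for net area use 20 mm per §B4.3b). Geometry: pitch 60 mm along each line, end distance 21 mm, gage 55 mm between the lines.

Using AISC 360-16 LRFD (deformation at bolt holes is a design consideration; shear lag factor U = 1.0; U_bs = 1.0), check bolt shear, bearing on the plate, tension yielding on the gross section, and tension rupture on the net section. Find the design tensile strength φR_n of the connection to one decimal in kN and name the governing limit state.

336.6 kN (bolt shear governs)

Bolt shear: A_b = π(16)²/4 = 201.06 mm². φR_n = 0.75 × 372 × 201.06 × 6 × 1 = 336.6 kN.
Bearing (14 mm plate, F_u = 450 MPa): end bolts L_c = 21 − 18/2 = 12, R_n = min(1.2×12×14×450, 2.4×16×14×450) = 90.72 kN/bolt; interior L_c = 60 − 18 = 42, R_n = 241.92 kN/bolt. φR_n = 0.75 × (2×90.72 + 4×241.92) = 861.8 kN.
Tension yield (gross): A_g = 118×14 = 1652 mm². φR_n = 0.90 × 300 × 1652 = 446.0 kN.
Tension rupture (net): A_n = (118 − 2×20)×14 = 1092 mm² (U = 1.0, A_e = A_n). φR_n = 0.75 × 450 × 1092 = 368.6 kN.
Governing: min(336.6, 861.8, 446.0, 368.6) = 336.6 kN → bolt shear.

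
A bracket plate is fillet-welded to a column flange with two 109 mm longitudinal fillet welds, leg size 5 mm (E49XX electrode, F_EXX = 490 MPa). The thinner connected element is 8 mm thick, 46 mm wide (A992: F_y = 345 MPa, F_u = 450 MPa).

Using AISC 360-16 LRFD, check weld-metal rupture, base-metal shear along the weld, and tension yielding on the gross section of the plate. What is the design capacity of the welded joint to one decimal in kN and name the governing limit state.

114.3 kN (gross-section yield governs)

Weld metal: throat = 0.707×5 = 3.535 mm, L = 2×109 = 218 mm. φR_n = 0.75 × 0.6 × 490 × 3.535 × 218 = 169.9 kN.
Base metal shear (8 mm plate): yield φR_n = 1.0×0.6×345×8×218 = 361.0 kN; rupture φR_n = 0.75×0.6×450×8×218 = 353.2 kN; take 353.2 kN (rupture).
Tension yield (gross): A_g = 46×8 = 368 mm². φR_n = 0.90 × 345 × 368 = 114.3 kN.
Governing: min(169.9, 353.2, 114.3) = 114.3 kN → gross-section yield.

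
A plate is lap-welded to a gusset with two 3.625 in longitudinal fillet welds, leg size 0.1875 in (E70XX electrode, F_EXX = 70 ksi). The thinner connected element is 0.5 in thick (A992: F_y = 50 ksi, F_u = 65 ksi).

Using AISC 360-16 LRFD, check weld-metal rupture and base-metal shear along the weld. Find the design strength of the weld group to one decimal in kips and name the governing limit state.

30.3 kips (weld metal governs)

Weld metal: throat = 0.707×0.1875 = 0.13256 in, L = 2×3.625 = 7.25 in. φR_n = 0.75 × 0.6 × 70 × 0.13256 × 7.25 = 30.3 kips.
Base metal shear (0.5 in plate): yield φR_n = 1.0×0.6×50×0.5×7.25 = 108.8 kips; rupture φR_n = 0.75×0.6×65×0.5×7.25 = 106.0 kips; take 106.0 kips (rupture).
Governing: min(30.3, 106.0) = 30.3 kips → weld metal.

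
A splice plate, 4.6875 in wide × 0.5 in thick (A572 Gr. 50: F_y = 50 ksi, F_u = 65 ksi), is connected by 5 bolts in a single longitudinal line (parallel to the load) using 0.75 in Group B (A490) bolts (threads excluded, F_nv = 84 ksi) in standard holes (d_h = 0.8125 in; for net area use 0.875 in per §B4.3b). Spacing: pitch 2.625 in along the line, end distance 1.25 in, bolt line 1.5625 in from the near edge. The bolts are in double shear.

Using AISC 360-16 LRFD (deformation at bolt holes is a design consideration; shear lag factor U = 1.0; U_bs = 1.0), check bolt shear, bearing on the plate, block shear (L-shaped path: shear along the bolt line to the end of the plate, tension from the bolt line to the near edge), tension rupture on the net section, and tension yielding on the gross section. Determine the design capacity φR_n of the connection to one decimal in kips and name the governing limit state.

92.9 kips (net-section rupture governs)

Bolt shear: A_b = π(0.75)²/4 = 0.44179 in². φR_n = 0.75 × 84 × 0.44179 × 5 × 2 = 278.3 kips.
Bearing (0.5 in plate, F_u = 65 ksi): end bolts L_c = 1.25 − 0.8125/2 = 0.84375, R_n = min(1.2×0.84375×0.5×65, 2.4×0.75×0.5×65) = 32.906 kips/bolt; interior L_c = 2.625 − 0.8125 = 1.8125, R_n = 58.5 kips/bolt. φR_n = 0.75 × (1×32.906 + 4×58.5) = 200.2 kips.
Block shear: shear path 1×[1.25+4×2.625] = 1×11.75 in, A_gv = 5.875, A_nv = 1×(11.75 − 4.5×0.875)×0.5 = 3.9063 in²; tension to near edge: (1.5625 − 0.5×0.875)×0.5 = 0.5625 in². R_n = min(0.6×65×3.9063, 0.6×50×5.875) + 1.0×65×0.5625 = min(152.35, 176.25) + 36.563 = 188.91 kips. φR_n = 0.75 × 188.91 = 141.7 kips.
Tension rupture (net): A_n = (4.6875 − 1×0.875)×0.5 = 1.9063 in² (U = 1.0, A_e = A_n). φR_n = 0.75 × 65 × 1.9063 = 92.9 kips.
Tension yield (gross): A_g = 4.6875×0.5 = 2.3438 in². φR_n = 0.90 × 50 × 2.3438 = 105.5 kips.
Governing: min(278.3, 200.2, 141.7, 92.9, 105.5) = 92.9 kips → net-section rupture.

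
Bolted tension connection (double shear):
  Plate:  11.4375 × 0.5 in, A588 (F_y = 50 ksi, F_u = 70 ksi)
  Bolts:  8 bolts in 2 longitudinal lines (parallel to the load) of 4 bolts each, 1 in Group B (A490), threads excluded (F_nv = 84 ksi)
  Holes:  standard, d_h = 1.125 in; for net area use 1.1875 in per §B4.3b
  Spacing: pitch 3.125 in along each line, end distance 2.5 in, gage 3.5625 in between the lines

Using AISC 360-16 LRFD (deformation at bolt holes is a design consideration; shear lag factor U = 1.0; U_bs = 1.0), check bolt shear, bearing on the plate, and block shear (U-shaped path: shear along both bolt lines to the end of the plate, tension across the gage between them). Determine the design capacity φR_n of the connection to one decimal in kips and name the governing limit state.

305.5 kips (block shear governs)

Bolt shear: A_b = π(1)²/4 = 0.7854 in². φR_n = 0.75 × 84 × 0.7854 × 8 × 2 = 791.7 kips.
Bearing (0.5 in plate, F_u = 70 ksi): end bolts L_c = 2.5 − 1.125/2 = 1.9375, R_n = min(1.2×1.9375×0.5×70, 2.4×1×0.5×70) = 81.375 kips/bolt; interior L_c = 3.125 − 1.125 = 2, R_n = 84 kips/bolt. φR_n = 0.75 × (2×81.375 + 6×84) = 500.1 kips.
Block shear: shear path 2×[2.5+3×3.125] = 2×11.875 in, A_gv = 11.875, A_nv = 2×(11.875 − 3.5×1.1875)×0.5 = 7.7188 in²; tension across gage: (3.5625 − 1×1.1875)×0.5 = 1.1875 in². R_n = min(0.6×70×7.7188, 0.6×50×11.875) + 1.0×70×1.1875 = min(324.19, 356.25) + 83.125 = 407.32 kips. φR_n = 0.75 × 407.32 = 305.5 kips.
Governing: min(791.7, 500.1, 305.5) = 305.5 kips → block shear.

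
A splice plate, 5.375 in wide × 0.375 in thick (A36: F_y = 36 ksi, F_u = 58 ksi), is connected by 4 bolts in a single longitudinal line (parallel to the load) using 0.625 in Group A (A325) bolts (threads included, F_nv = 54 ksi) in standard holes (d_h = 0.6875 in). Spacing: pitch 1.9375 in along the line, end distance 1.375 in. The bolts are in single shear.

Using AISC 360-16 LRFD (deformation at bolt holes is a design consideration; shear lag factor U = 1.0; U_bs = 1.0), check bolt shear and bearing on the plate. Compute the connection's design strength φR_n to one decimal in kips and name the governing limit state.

49.7 kips (bolt shear governs)

Bolt shear: A_b = π(0.625)²/4 = 0.3068 in². φR_n = 0.75 × 54 × 0.3068 × 4 × 1 = 49.7 kips.
Bearing (0.375 in plate, F_u = 58 ksi): end bolts L_c = 1.375 − 0.6875/2 = 1.03125, R_n = min(1.2×1.03125×0.375×58, 2.4×0.625×0.375×58) = 26.916 kips/bolt; interior L_c = 1.9375 − 0.6875 = 1.25, R_n = 32.625 kips/bolt. φR_n = 0.75 × (1×26.916 + 3×32.625) = 93.6 kips.
Governing: min(49.7, 93.6) = 49.7 kips → bolt shear.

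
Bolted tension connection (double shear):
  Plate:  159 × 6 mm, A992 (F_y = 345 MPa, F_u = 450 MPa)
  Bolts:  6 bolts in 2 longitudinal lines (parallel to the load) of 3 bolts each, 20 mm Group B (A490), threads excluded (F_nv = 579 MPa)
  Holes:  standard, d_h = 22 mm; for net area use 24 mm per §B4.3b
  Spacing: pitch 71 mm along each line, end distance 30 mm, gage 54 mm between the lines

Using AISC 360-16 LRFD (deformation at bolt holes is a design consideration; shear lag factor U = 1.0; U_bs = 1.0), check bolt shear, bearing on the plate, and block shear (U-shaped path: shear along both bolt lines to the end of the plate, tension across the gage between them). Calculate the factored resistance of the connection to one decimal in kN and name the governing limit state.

332.9 kN (block shear governs)

Bolt shear: A_b = π(20)²/4 = 314.16 mm². φR_n = 0.75 × 579 × 314.16 × 6 × 2 = 1637.1 kN.
Bearing (6 mm plate, F_u = 450 MPa): end bolts L_c = 30 − 22/2 = 19, R_n = min(1.2×19×6×450, 2.4×20×6×450) = 61.56 kN/bolt; interior L_c = 71 − 22 = 49, R_n = 129.6 kN/bolt. φR_n = 0.75 × (2×61.56 + 4×129.6) = 481.1 kN.
Block shear: shear path 2×[30+2×71] = 2×172 mm, A_gv = 2064, A_nv = 2×(172 − 2.5×24)×6 = 1344 mm²; tension across gage: (54 − 1×24)×6 = 180 mm². R_n = min(0.6×450×1344, 0.6×345×2064) + 1.0×450×180 = min(362.88, 427.25) + 81 = 443.88 kN. φR_n = 0.75 × 443.88 = 332.9 kN.
Governing: min(1637.1, 481.1, 332.9) = 332.9 kN → block shear.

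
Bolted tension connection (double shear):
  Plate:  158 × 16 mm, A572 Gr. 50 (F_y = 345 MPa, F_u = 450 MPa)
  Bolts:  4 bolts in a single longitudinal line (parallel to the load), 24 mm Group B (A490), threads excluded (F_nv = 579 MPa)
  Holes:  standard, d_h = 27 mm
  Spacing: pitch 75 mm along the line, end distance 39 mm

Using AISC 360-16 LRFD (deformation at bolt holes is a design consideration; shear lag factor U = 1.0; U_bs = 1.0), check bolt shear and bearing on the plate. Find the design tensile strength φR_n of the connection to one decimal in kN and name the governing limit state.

Bolt shear: A_b = π(24)²/4 = 452.39 mm². φR_n = 0.75 × 579 × 452.39 × 4 × 2 = 1571.6 kN.
Bearing (16 mm plate, F_u = 450 MPa): end bolts L_c = 39 − 27/2 = 25.5, R_n = min(1.2×25.5×16×450, 2.4×24×16×450) = 220.32 kN/bolt; interior L_c = 75 − 27 = 48, R_n = 414.72 kN/bolt. φR_n = 0.75 × (1×220.32 + 3×414.72) = 1098.4 kN.
Governing: min(1571.6, 1098.4) = 1098.4 kN → bearing.

1098.4 kN (bearing governs)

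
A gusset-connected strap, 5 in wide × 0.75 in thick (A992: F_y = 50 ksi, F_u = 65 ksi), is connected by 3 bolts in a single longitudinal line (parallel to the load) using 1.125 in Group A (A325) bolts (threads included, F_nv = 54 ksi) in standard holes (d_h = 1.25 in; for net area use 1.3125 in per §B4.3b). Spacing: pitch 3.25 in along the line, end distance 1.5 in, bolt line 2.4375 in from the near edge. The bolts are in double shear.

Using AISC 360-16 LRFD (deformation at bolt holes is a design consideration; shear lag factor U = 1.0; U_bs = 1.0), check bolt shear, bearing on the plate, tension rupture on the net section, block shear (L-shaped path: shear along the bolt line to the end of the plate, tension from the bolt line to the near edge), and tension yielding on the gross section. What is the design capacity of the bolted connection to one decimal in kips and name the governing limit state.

Bolt shear: A_b = π(1.125)²/4 = 0.99402 in². φR_n = 0.75 × 54 × 0.99402 × 3 × 2 = 241.5 kips.
Bearing (0.75 in plate, F_u = 65 ksi): end bolts L_c = 1.5 − 1.25/2 = 0.875, R_n = min(1.2×0.875×0.75×65, 2.4×1.125×0.75×65) = 51.188 kips/bolt; interior L_c = 3.25 − 1.25 = 2, R_n = 117 kips/bolt. φR_n = 0.75 × (1×51.188 + 2×117) = 213.9 kips.
Tension rupture (net): A_n = (5 − 1×1.3125)×0.75 = 2.7656 in² (U = 1.0, A_e = A_n). φR_n = 0.75 × 65 × 2.7656 = 134.8 kips.
Block shear: shear path 1×[1.5+2×3.25] = 1×8 in, A_gv = 6, A_nv = 1×(8 − 2.5×1.3125)×0.75 = 3.5391 in²; tension to near edge: (2.4375 − 0.5×1.3125)×0.75 = 1.3359 in². R_n = min(0.6×65×3.5391, 0.6×50×6) + 1.0×65×1.3359 = min(138.02, 180) + 86.834 = 224.85 kips. φR_n = 0.75 × 224.85 = 168.6 kips.
Tension yield (gross): A_g = 5×0.75 = 3.75 in². φR_n = 0.90 × 50 × 3.75 = 168.8 kips.
Governing: min(241.5, 213.9, 134.8, 168.6, 168.8) = 134.8 kips → net-section rupture.

134.8 kips (net-section rupture governs)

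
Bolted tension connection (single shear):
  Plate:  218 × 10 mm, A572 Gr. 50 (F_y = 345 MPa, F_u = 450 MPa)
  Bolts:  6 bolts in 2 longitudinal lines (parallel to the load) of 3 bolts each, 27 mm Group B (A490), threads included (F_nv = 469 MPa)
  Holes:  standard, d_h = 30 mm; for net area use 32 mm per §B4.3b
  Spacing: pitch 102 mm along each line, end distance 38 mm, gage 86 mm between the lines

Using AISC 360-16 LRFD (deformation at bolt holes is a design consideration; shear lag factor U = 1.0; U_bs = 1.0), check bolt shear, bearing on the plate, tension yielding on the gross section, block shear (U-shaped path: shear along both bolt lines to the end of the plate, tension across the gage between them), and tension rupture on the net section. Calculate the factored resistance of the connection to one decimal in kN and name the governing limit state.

Bolt shear: A_b = π(27)²/4 = 572.56 mm². φR_n = 0.75 × 469 × 572.56 × 6 × 1 = 1208.4 kN.
Bearing (10 mm plate, F_u = 450 MPa): end bolts L_c = 38 − 30/2 = 23, R_n = min(1.2×23×10×450, 2.4×27×10×450) = 124.2 kN/bolt; interior L_c = 102 − 30 = 72, R_n = 291.6 kN/bolt. φR_n = 0.75 × (2×124.2 + 4×291.6) = 1061.1 kN.
Tension yield (gross): A_g = 218×10 = 2180 mm². φR_n = 0.90 × 345 × 2180 = 676.9 kN.
Block shear: shear path 2×[38+2×102] = 2×242 mm, A_gv = 4840, A_nv = 2×(242 − 2.5×32)×10 = 3240 mm²; tension across gage: (86 − 1×32)×10 = 540 mm². R_n = min(0.6×450×3240, 0.6×345×4840) + 1.0×450×540 = min(874.8, 1001.9) + 243 = 1117.8 kN. φR_n = 0.75 × 1117.8 = 838.4 kN.
Tension rupture (net): A_n = (218 − 2×32)×10 = 1540 mm² (U = 1.0, A_e = A_n). φR_n = 0.75 × 450 × 1540 = 519.8 kN.
Governing: min(1208.4, 1061.1, 676.9, 838.4, 519.8) = 519.8 kN → net-section rupture.

519.8 kN (net-section rupture governs)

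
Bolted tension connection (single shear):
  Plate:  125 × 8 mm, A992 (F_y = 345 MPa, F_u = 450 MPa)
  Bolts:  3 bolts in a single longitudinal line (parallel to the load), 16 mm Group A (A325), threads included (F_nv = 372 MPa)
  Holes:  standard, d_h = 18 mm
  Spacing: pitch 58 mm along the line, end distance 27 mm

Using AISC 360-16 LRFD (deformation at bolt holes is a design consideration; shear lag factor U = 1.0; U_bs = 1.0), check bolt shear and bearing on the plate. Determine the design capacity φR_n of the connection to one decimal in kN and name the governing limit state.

168.3 kN (bolt shear governs)

Bolt shear: A_b = π(16)²/4 = 201.06 mm². φR_n = 0.75 × 372 × 201.06 × 3 × 1 = 168.3 kN.
Bearing (8 mm plate, F_u = 450 MPa): end bolts L_c = 27 − 18/2 = 18, R_n = min(1.2×18×8×450, 2.4×16×8×450) = 77.76 kN/bolt; interior L_c = 58 − 18 = 40, R_n = 138.24 kN/bolt. φR_n = 0.75 × (1×77.76 + 2×138.24) = 265.7 kN.
Governing: min(168.3, 265.7) = 168.3 kN → bolt shear.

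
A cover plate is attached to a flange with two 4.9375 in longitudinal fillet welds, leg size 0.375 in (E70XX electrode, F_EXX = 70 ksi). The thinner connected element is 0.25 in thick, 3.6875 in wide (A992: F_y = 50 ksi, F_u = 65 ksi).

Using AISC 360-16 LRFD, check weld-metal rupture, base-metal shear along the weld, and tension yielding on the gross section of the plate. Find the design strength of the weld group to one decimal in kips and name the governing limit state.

41.5 kips (gross-section yield governs)

Weld metal: throat = 0.707×0.375 = 0.26513 in, L = 2×4.9375 = 9.875 in. φR_n = 0.75 × 0.6 × 70 × 0.26513 × 9.875 = 82.5 kips.
Base metal shear (0.25 in plate): yield φR_n = 1.0×0.6×50×0.25×9.875 = 74.1 kips; rupture φR_n = 0.75×0.6×65×0.25×9.875 = 72.2 kips; take 72.2 kips (rupture).
Tension yield (gross): A_g = 3.6875×0.25 = 0.92188 in². φR_n = 0.90 × 50 × 0.92188 = 41.5 kips.
Governing: min(82.5, 72.2, 41.5) = 41.5 kips → gross-section yield.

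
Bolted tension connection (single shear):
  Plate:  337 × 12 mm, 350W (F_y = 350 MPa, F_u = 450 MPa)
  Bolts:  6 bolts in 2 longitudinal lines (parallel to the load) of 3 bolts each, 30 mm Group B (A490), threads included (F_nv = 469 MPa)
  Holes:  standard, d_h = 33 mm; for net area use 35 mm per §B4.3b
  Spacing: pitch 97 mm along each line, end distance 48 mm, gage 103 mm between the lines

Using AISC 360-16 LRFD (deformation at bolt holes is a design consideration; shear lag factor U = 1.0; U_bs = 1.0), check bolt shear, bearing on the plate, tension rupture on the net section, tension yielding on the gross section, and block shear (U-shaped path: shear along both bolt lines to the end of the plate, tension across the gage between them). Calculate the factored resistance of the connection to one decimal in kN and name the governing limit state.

1026.3 kN (block shear governs)

Bolt shear: A_b = π(30)²/4 = 706.86 mm². φR_n = 0.75 × 469 × 706.86 × 6 × 1 = 1491.8 kN.
Bearing (12 mm plate, F_u = 450 MPa): end bolts L_c = 48 − 33/2 = 31.5, R_n = min(1.2×31.5×12×450, 2.4×30×12×450) = 204.12 kN/bolt; interior L_c = 97 − 33 = 64, R_n = 388.8 kN/bolt. φR_n = 0.75 × (2×204.12 + 4×388.8) = 1472.6 kN.
Tension rupture (net): A_n = (337 − 2×35)×12 = 3204 mm² (U = 1.0, A_e = A_n). φR_n = 0.75 × 450 × 3204 = 1081.4 kN.
Tension yield (gross): A_g = 337×12 = 4044 mm². φR_n = 0.90 × 350 × 4044 = 1273.9 kN.
Block shear: shear path 2×[48+2×97] = 2×242 mm, A_gv = 5808, A_nv = 2×(242 − 2.5×35)×12 = 3708 mm²; tension across gage: (103 − 1×35)×12 = 816 mm². R_n = min(0.6×450×3708, 0.6×350×5808) + 1.0×450×816 = min(1001.2, 1219.7) + 367.2 = 1368.4 kN. φR_n = 0.75 × 1368.4 = 1026.3 kN.
Governing: min(1491.8, 1472.6, 1081.4, 1273.9, 1026.3) = 1026.3 kN → block shear.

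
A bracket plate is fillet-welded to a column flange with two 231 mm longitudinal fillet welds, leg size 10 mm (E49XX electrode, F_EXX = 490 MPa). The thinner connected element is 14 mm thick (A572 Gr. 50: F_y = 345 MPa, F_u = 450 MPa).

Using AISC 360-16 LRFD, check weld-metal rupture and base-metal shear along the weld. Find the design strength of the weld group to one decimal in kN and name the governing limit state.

720.2 kN (weld metal governs)

Weld metal: throat = 0.707×10 = 7.07 mm, L = 2×231 = 462 mm. φR_n = 0.75 × 0.6 × 490 × 7.07 × 462 = 720.2 kN.
Base metal shear (14 mm plate): yield φR_n = 1.0×0.6×345×14×462 = 1338.9 kN; rupture φR_n = 0.75×0.6×450×14×462 = 1309.8 kN; take 1309.8 kN (rupture).
Governing: min(720.2, 1309.8) = 720.2 kN → weld metal.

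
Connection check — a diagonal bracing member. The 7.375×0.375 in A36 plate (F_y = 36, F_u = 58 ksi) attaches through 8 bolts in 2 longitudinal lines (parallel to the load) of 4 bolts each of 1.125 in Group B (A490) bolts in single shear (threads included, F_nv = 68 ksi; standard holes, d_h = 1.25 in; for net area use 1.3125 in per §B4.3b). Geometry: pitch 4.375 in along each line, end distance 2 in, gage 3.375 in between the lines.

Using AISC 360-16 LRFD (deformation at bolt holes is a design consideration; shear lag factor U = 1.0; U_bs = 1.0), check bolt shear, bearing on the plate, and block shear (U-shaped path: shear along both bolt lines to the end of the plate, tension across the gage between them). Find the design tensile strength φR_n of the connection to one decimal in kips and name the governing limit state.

Bolt shear: A_b = π(1.125)²/4 = 0.99402 in². φR_n = 0.75 × 68 × 0.99402 × 8 × 1 = 405.6 kips.
Bearing (0.375 in plate, F_u = 58 ksi): end bolts L_c = 2 − 1.25/2 = 1.375, R_n = min(1.2×1.375×0.375×58, 2.4×1.125×0.375×58) = 35.888 kips/bolt; interior L_c = 4.375 − 1.25 = 3.125, R_n = 58.725 kips/bolt. φR_n = 0.75 × (2×35.888 + 6×58.725) = 318.1 kips.
Block shear: shear path 2×[2+3×4.375] = 2×15.125 in, A_gv = 11.344, A_nv = 2×(15.125 − 3.5×1.3125)×0.375 = 7.8984 in²; tension across gage: (3.375 − 1×1.3125)×0.375 = 0.77344 in². R_n = min(0.6×58×7.8984, 0.6×36×11.344) + 1.0×58×0.77344 = min(274.86, 245.03) + 44.86 = 289.89 kips. φR_n = 0.75 × 289.89 = 217.4 kips.
Governing: min(405.6, 318.1, 217.4) = 217.4 kips → block shear.

217.4 kips (block shear governs)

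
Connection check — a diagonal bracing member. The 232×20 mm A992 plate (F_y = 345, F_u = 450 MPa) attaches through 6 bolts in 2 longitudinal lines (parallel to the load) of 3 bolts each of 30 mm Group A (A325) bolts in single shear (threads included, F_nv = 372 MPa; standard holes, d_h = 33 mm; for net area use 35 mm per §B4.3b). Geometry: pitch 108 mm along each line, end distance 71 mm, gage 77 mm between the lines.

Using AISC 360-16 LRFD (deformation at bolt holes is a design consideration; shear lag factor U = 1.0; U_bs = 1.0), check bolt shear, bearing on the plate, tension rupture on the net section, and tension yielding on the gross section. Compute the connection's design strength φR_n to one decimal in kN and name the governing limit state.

Bolt shear: A_b = π(30)²/4 = 706.86 mm². φR_n = 0.75 × 372 × 706.86 × 6 × 1 = 1183.3 kN.
Bearing (20 mm plate, F_u = 450 MPa): end bolts L_c = 71 − 33/2 = 54.5, R_n = min(1.2×54.5×20×450, 2.4×30×20×450) = 588.6 kN/bolt; interior L_c = 108 − 33 = 75, R_n = 648 kN/bolt. φR_n = 0.75 × (2×588.6 + 4×648) = 2826.9 kN.
Tension rupture (net): A_n = (232 − 2×35)×20 = 3240 mm² (U = 1.0, A_e = A_n). φR_n = 0.75 × 450 × 3240 = 1093.5 kN.
Tension yield (gross): A_g = 232×20 = 4640 mm². φR_n = 0.90 × 345 × 4640 = 1440.7 kN.
Governing: min(1183.3, 2826.9, 1093.5, 1440.7) = 1093.5 kN → net-section rupture.

1093.5 kN (net-section rupture governs)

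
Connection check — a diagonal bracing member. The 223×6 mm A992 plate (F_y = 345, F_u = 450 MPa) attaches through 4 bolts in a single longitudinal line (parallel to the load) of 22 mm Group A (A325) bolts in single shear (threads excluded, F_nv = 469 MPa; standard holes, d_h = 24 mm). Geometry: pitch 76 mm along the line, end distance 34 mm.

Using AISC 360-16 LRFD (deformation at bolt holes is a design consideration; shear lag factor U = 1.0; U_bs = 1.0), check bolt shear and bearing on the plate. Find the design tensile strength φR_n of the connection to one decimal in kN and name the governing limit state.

374.2 kN (bearing governs)

Bolt shear: A_b = π(22)²/4 = 380.13 mm². φR_n = 0.75 × 469 × 380.13 × 4 × 1 = 534.8 kN.
Bearing (6 mm plate, F_u = 450 MPa): end bolts L_c = 34 − 24/2 = 22, R_n = min(1.2×22×6×450, 2.4×22×6×450) = 71.28 kN/bolt; interior L_c = 76 − 24 = 52, R_n = 142.56 kN/bolt. φR_n = 0.75 × (1×71.28 + 3×142.56) = 374.2 kN.
Governing: min(534.8, 374.2) = 374.2 kN → bearing.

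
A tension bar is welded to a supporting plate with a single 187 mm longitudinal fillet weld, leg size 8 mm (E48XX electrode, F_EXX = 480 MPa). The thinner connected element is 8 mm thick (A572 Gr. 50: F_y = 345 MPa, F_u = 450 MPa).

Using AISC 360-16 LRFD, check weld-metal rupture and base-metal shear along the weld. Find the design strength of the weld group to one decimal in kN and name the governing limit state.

228.5 kN (weld metal governs)

Weld metal: throat = 0.707×8 = 5.656 mm, L = 187 mm. φR_n = 0.75 × 0.6 × 480 × 5.656 × 187 = 228.5 kN.
Base metal shear (8 mm plate): yield φR_n = 1.0×0.6×345×8×187 = 309.7 kN; rupture φR_n = 0.75×0.6×450×8×187 = 302.9 kN; take 302.9 kN (rupture).
Governing: min(228.5, 302.9) = 228.5 kN → weld metal.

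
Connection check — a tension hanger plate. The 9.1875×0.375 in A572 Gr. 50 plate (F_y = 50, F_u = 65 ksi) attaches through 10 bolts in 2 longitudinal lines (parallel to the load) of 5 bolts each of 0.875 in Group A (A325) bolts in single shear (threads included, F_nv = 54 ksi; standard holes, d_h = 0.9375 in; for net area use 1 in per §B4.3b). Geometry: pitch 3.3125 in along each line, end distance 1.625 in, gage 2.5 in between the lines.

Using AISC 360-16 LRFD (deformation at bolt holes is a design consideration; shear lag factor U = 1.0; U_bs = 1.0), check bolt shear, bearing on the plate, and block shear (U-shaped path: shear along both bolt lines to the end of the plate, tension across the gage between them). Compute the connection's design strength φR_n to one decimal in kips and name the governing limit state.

243.5 kips (bolt shear governs)

Bolt shear: A_b = π(0.875)²/4 = 0.60132 in². φR_n = 0.75 × 54 × 0.60132 × 10 × 1 = 243.5 kips.
Bearing (0.375 in plate, F_u = 65 ksi): end bolts L_c = 1.625 − 0.9375/2 = 1.15625, R_n = min(1.2×1.15625×0.375×65, 2.4×0.875×0.375×65) = 33.82 kips/bolt; interior L_c = 3.3125 − 0.9375 = 2.375, R_n = 51.188 kips/bolt. φR_n = 0.75 × (2×33.82 + 8×51.188) = 357.9 kips.
Block shear: shear path 2×[1.625+4×3.3125] = 2×14.875 in, A_gv = 11.156, A_nv = 2×(14.875 − 4.5×1)×0.375 = 7.7813 in²; tension across gage: (2.5 − 1×1)×0.375 = 0.5625 in². R_n = min(0.6×65×7.7813, 0.6×50×11.156) + 1.0×65×0.5625 = min(303.47, 334.68) + 36.563 = 340.03 kips. φR_n = 0.75 × 340.03 = 255.0 kips.
Governing: min(243.5, 357.9, 255.0) = 243.5 kips → bolt shear.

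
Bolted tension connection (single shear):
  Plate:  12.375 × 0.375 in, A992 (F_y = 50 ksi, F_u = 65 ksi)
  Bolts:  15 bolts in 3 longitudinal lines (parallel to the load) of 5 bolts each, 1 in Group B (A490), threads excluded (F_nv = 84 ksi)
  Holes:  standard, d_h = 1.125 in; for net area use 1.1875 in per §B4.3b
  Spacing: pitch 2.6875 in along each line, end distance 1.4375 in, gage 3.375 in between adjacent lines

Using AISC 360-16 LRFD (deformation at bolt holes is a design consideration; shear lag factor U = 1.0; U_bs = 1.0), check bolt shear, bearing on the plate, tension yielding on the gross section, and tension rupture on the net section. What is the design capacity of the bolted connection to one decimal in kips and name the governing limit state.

161.1 kips (net-section rupture governs)

Bolt shear: A_b = π(1)²/4 = 0.7854 in². φR_n = 0.75 × 84 × 0.7854 × 15 × 1 = 742.2 kips.
Bearing (0.375 in plate, F_u = 65 ksi): end bolts L_c = 1.4375 − 1.125/2 = 0.875, R_n = min(1.2×0.875×0.375×65, 2.4×1×0.375×65) = 25.594 kips/bolt; interior L_c = 2.6875 − 1.125 = 1.5625, R_n = 45.703 kips/bolt. φR_n = 0.75 × (3×25.594 + 12×45.703) = 468.9 kips.
Tension yield (gross): A_g = 12.375×0.375 = 4.6406 in². φR_n = 0.90 × 50 × 4.6406 = 208.8 kips.
Tension rupture (net): A_n = (12.375 − 3×1.1875)×0.375 = 3.3047 in² (U = 1.0, A_e = A_n). φR_n = 0.75 × 65 × 3.3047 = 161.1 kips.
Governing: min(742.2, 468.9, 208.8, 161.1) = 161.1 kips → net-section rupture.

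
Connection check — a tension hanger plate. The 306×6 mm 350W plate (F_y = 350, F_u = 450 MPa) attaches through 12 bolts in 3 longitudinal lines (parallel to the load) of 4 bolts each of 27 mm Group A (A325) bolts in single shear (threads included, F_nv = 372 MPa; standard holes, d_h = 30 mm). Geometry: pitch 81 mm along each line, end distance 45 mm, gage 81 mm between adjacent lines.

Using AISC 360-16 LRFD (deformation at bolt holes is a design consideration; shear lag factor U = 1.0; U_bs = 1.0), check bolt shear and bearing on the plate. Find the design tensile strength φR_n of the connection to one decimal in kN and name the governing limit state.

Bolt shear: A_b = π(27)²/4 = 572.56 mm². φR_n = 0.75 × 372 × 572.56 × 12 × 1 = 1916.9 kN.
Bearing (6 mm plate, F_u = 450 MPa): end bolts L_c = 45 − 30/2 = 30, R_n = min(1.2×30×6×450, 2.4×27×6×450) = 97.2 kN/bolt; interior L_c = 81 − 30 = 51, R_n = 165.24 kN/bolt. φR_n = 0.75 × (3×97.2 + 9×165.24) = 1334.1 kN.
Governing: min(1916.9, 1334.1) = 1334.1 kN → bearing.

1334.1 kN (bearing governs)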